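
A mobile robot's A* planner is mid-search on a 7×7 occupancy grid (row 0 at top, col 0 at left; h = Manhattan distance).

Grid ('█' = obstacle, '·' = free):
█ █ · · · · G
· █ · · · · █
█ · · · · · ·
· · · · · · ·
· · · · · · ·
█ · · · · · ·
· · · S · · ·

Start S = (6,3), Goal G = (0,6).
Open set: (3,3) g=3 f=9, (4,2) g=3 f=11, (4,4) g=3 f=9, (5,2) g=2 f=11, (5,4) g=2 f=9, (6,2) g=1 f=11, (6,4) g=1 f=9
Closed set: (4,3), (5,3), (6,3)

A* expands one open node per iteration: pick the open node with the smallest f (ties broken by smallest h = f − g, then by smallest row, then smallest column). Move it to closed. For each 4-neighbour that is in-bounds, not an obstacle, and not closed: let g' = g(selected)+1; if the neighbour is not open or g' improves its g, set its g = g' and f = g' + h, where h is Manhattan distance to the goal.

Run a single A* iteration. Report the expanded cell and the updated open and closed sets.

expanded=(3,3); open=[(2,3) g=4 f=9, (3,2) g=4 f=11, (3,4) g=4 f=9, (4,2) g=3 f=11, (4,4) g=3 f=9, (5,2) g=2 f=11, (5,4) g=2 f=9, (6,2) g=1 f=11, (6,4) g=1 f=9]; closed=[(3,3), (4,3), (5,3), (6,3)]

step 1: expand (3,3) (f=9, h=6) → closed; open now [(2,3) g=4 f=9, (3,2) g=4 f=11, (3,4) g=4 f=9, (4,2) g=3 f=11, (4,4) g=3 f=9, (5,2) g=2 f=11, (5,4) g=2 f=9, (6,2) g=1 f=11, (6,4) g=1 f=9]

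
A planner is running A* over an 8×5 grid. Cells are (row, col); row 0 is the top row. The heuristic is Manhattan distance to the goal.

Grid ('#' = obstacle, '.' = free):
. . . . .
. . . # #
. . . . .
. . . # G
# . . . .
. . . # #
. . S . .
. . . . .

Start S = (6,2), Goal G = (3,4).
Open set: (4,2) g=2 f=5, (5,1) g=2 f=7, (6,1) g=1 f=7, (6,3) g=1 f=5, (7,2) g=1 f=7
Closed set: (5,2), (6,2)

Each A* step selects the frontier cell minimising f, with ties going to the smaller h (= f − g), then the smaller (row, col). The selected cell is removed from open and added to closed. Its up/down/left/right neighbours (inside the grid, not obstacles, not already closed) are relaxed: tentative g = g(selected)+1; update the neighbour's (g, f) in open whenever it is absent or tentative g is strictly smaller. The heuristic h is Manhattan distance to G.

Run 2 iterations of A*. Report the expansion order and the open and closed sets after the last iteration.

order=[(4,2) → (3,2)]; open=[(2,2) g=4 f=7, (3,1) g=4 f=7, (4,1) g=3 f=7, (4,3) g=3 f=5, (5,1) g=2 f=7, (6,1) g=1 f=7, (6,3) g=1 f=5, (7,2) g=1 f=7]; closed=[(3,2), (4,2), (5,2), (6,2)]

step 1: expand (4,2) (f=5, h=3) → closed; open now [(3,2) g=3 f=5, (4,1) g=3 f=7, (4,3) g=3 f=5, (5,1) g=2 f=7, (6,1) g=1 f=7, (6,3) g=1 f=5, (7,2) g=1 f=7]
step 2: expand (3,2) (f=5, h=2) → closed; open now [(2,2) g=4 f=7, (3,1) g=4 f=7, (4,1) g=3 f=7, (4,3) g=3 f=5, (5,1) g=2 f=7, (6,1) g=1 f=7, (6,3) g=1 f=5, (7,2) g=1 f=7]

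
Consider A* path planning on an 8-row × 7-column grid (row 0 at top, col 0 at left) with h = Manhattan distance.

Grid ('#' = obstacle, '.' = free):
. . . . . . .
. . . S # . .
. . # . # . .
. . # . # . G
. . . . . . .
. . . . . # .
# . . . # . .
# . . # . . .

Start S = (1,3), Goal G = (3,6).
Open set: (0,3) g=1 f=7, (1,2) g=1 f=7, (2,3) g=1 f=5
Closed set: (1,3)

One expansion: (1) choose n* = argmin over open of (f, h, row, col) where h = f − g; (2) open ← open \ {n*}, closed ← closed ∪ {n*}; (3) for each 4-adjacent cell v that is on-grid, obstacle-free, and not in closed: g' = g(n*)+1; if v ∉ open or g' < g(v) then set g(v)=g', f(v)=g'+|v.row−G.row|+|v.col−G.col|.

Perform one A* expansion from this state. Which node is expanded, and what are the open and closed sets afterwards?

step 1: expand (2,3) (f=5, h=4) → closed; open now [(0,3) g=1 f=7, (1,2) g=1 f=7, (3,3) g=2 f=5]

expanded=(2,3); open=[(0,3) g=1 f=7, (1,2) g=1 f=7, (3,3) g=2 f=5]; closed=[(1,3), (2,3)]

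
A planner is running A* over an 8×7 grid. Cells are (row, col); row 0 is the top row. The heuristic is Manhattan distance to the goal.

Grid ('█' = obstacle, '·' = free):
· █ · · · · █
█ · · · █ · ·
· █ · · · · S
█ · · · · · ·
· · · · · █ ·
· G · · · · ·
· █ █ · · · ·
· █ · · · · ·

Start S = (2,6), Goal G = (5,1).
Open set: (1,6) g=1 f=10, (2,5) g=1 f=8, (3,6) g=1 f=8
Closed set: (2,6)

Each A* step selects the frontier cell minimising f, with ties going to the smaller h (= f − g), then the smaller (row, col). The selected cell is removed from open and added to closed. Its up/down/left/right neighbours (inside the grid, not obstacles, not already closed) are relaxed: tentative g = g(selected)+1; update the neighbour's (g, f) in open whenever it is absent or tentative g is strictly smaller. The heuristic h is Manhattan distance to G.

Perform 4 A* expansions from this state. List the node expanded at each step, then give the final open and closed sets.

step 1: expand (2,5) (f=8, h=7) → closed; open now [(1,5) g=2 f=10, (1,6) g=1 f=10, (2,4) g=2 f=8, (3,5) g=2 f=8, (3,6) g=1 f=8]
step 2: expand (2,4) (f=8, h=6) → closed; open now [(1,5) g=2 f=10, (1,6) g=1 f=10, (2,3) g=3 f=8, (3,4) g=3 f=8, (3,5) g=2 f=8, (3,6) g=1 f=8]
step 3: expand (2,3) (f=8, h=5) → closed; open now [(1,3) g=4 f=10, (1,5) g=2 f=10, (1,6) g=1 f=10, (2,2) g=4 f=8, (3,3) g=4 f=8, (3,4) g=3 f=8, (3,5) g=2 f=8, (3,6) g=1 f=8]
step 4: expand (2,2) (f=8, h=4) → closed; open now [(1,2) g=5 f=10, (1,3) g=4 f=10, (1,5) g=2 f=10, (1,6) g=1 f=10, (3,2) g=5 f=8, (3,3) g=4 f=8, (3,4) g=3 f=8, (3,5) g=2 f=8, (3,6) g=1 f=8]

order=[(2,5) → (2,4) → (2,3) → (2,2)]; open=[(1,2) g=5 f=10, (1,3) g=4 f=10, (1,5) g=2 f=10, (1,6) g=1 f=10, (3,2) g=5 f=8, (3,3) g=4 f=8, (3,4) g=3 f=8, (3,5) g=2 f=8, (3,6) g=1 f=8]; closed=[(2,2), (2,3), (2,4), (2,5), (2,6)]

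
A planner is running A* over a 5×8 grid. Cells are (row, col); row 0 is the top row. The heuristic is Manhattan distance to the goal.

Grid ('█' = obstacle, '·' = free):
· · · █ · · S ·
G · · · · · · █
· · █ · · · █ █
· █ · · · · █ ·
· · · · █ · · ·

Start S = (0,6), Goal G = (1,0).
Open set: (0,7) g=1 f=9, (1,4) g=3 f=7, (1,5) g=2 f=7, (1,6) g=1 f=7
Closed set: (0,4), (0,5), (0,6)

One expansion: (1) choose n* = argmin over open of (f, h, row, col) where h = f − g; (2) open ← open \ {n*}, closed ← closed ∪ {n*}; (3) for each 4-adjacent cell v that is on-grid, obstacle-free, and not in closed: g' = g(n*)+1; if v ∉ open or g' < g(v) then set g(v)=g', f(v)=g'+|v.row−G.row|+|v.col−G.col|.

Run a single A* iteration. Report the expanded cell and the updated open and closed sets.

step 1: expand (1,4) (f=7, h=4) → closed; open now [(0,7) g=1 f=9, (1,3) g=4 f=7, (1,5) g=2 f=7, (1,6) g=1 f=7, (2,4) g=4 f=9]

expanded=(1,4); open=[(0,7) g=1 f=9, (1,3) g=4 f=7, (1,5) g=2 f=7, (1,6) g=1 f=7, (2,4) g=4 f=9]; closed=[(0,4), (0,5), (0,6), (1,4)]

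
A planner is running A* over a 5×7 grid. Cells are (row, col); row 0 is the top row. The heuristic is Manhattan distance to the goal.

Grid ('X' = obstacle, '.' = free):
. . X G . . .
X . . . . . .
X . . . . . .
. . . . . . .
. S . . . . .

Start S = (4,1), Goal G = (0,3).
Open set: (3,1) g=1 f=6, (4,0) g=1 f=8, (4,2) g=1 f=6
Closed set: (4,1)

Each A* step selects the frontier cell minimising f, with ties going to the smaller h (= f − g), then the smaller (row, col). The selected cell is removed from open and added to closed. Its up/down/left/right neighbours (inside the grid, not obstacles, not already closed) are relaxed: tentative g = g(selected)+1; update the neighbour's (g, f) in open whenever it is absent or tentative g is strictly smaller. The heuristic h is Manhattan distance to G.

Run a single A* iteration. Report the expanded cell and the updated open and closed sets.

step 1: expand (3,1) (f=6, h=5) → closed; open now [(2,1) g=2 f=6, (3,0) g=2 f=8, (3,2) g=2 f=6, (4,0) g=1 f=8, (4,2) g=1 f=6]

expanded=(3,1); open=[(2,1) g=2 f=6, (3,0) g=2 f=8, (3,2) g=2 f=6, (4,0) g=1 f=8, (4,2) g=1 f=6]; closed=[(3,1), (4,1)]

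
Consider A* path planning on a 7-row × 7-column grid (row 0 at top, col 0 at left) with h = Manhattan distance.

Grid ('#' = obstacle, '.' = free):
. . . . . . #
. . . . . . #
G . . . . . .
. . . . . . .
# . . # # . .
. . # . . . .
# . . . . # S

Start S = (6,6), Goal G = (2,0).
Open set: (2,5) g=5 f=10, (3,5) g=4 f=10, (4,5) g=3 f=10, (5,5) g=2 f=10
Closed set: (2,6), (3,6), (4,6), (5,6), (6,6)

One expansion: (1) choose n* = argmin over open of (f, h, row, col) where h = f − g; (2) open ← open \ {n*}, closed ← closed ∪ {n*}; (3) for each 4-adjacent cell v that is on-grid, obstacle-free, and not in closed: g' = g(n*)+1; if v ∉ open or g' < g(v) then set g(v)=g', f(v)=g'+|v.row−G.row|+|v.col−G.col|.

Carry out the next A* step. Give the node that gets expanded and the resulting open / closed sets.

expanded=(2,5); open=[(1,5) g=6 f=12, (2,4) g=6 f=10, (3,5) g=4 f=10, (4,5) g=3 f=10, (5,5) g=2 f=10]; closed=[(2,5), (2,6), (3,6), (4,6), (5,6), (6,6)]

step 1: expand (2,5) (f=10, h=5) → closed; open now [(1,5) g=6 f=12, (2,4) g=6 f=10, (3,5) g=4 f=10, (4,5) g=3 f=10, (5,5) g=2 f=10]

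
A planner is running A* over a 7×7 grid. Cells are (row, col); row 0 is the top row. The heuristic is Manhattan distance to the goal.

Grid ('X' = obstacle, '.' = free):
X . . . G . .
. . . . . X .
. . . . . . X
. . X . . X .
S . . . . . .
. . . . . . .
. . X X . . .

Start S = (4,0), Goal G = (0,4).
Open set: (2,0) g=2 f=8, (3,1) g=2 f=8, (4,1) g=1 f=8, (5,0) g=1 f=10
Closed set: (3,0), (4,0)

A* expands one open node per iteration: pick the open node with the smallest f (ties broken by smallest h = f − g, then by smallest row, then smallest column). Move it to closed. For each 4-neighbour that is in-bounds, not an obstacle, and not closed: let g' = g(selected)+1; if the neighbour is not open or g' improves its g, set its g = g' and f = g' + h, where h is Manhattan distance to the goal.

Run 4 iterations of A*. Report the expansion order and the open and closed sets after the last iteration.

order=[(2,0) → (1,0) → (1,1) → (0,1)]; open=[(0,2) g=6 f=8, (1,2) g=5 f=8, (2,1) g=3 f=8, (3,1) g=2 f=8, (4,1) g=1 f=8, (5,0) g=1 f=10]; closed=[(0,1), (1,0), (1,1), (2,0), (3,0), (4,0)]

step 1: expand (2,0) (f=8, h=6) → closed; open now [(1,0) g=3 f=8, (2,1) g=3 f=8, (3,1) g=2 f=8, (4,1) g=1 f=8, (5,0) g=1 f=10]
step 2: expand (1,0) (f=8, h=5) → closed; open now [(1,1) g=4 f=8, (2,1) g=3 f=8, (3,1) g=2 f=8, (4,1) g=1 f=8, (5,0) g=1 f=10]
step 3: expand (1,1) (f=8, h=4) → closed; open now [(0,1) g=5 f=8, (1,2) g=5 f=8, (2,1) g=3 f=8, (3,1) g=2 f=8, (4,1) g=1 f=8, (5,0) g=1 f=10]
step 4: expand (0,1) (f=8, h=3) → closed; open now [(0,2) g=6 f=8, (1,2) g=5 f=8, (2,1) g=3 f=8, (3,1) g=2 f=8, (4,1) g=1 f=8, (5,0) g=1 f=10]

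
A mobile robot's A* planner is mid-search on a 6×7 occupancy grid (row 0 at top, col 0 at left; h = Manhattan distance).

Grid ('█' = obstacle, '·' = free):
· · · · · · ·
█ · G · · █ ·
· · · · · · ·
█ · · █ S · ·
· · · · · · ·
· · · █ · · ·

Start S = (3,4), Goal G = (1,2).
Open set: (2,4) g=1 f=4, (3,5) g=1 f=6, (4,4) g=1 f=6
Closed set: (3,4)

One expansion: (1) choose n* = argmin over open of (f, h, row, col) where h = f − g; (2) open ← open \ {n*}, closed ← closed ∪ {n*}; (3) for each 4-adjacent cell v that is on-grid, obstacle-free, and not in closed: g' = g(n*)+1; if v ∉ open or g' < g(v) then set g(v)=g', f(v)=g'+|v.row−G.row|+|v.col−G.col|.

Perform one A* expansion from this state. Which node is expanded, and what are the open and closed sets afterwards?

step 1: expand (2,4) (f=4, h=3) → closed; open now [(1,4) g=2 f=4, (2,3) g=2 f=4, (2,5) g=2 f=6, (3,5) g=1 f=6, (4,4) g=1 f=6]

expanded=(2,4); open=[(1,4) g=2 f=4, (2,3) g=2 f=4, (2,5) g=2 f=6, (3,5) g=1 f=6, (4,4) g=1 f=6]; closed=[(2,4), (3,4)]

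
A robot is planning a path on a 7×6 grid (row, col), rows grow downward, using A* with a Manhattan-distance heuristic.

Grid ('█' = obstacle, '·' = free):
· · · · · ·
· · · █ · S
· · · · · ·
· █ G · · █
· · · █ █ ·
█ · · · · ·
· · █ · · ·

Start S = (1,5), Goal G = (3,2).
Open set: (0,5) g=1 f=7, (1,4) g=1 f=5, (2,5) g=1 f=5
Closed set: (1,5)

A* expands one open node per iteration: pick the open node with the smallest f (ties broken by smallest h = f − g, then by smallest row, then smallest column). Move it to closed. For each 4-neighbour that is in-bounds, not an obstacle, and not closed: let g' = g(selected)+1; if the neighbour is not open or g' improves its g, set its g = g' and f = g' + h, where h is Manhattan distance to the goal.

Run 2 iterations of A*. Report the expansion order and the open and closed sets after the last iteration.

order=[(1,4) → (2,4)]; open=[(0,4) g=2 f=7, (0,5) g=1 f=7, (2,3) g=3 f=5, (2,5) g=1 f=5, (3,4) g=3 f=5]; closed=[(1,4), (1,5), (2,4)]

step 1: expand (1,4) (f=5, h=4) → closed; open now [(0,4) g=2 f=7, (0,5) g=1 f=7, (2,4) g=2 f=5, (2,5) g=1 f=5]
step 2: expand (2,4) (f=5, h=3) → closed; open now [(0,4) g=2 f=7, (0,5) g=1 f=7, (2,3) g=3 f=5, (2,5) g=1 f=5, (3,4) g=3 f=5]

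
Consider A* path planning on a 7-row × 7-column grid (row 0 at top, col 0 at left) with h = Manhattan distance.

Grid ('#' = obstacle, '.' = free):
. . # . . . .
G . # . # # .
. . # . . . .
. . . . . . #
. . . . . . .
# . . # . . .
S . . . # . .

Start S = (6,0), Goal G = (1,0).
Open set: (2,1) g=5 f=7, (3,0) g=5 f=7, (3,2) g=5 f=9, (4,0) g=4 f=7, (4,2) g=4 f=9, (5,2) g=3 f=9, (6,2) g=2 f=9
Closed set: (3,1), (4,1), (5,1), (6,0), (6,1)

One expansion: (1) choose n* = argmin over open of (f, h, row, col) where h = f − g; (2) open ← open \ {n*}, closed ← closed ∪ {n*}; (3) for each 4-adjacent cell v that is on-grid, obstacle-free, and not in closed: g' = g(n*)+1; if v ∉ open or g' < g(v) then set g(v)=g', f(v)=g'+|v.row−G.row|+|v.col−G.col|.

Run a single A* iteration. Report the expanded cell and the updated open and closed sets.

step 1: expand (2,1) (f=7, h=2) → closed; open now [(1,1) g=6 f=7, (2,0) g=6 f=7, (3,0) g=5 f=7, (3,2) g=5 f=9, (4,0) g=4 f=7, (4,2) g=4 f=9, (5,2) g=3 f=9, (6,2) g=2 f=9]

expanded=(2,1); open=[(1,1) g=6 f=7, (2,0) g=6 f=7, (3,0) g=5 f=7, (3,2) g=5 f=9, (4,0) g=4 f=7, (4,2) g=4 f=9, (5,2) g=3 f=9, (6,2) g=2 f=9]; closed=[(2,1), (3,1), (4,1), (5,1), (6,0), (6,1)]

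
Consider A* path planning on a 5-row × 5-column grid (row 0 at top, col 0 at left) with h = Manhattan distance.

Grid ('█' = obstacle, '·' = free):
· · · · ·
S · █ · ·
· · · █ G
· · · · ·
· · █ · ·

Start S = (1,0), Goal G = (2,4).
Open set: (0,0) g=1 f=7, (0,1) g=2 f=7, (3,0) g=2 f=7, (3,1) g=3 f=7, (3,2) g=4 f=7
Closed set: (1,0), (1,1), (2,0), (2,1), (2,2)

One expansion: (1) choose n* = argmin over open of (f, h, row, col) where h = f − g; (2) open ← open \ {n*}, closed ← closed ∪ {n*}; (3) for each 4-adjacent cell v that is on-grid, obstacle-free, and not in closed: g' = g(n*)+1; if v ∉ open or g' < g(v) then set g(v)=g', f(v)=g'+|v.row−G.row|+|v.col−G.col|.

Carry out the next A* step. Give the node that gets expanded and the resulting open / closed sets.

expanded=(3,2); open=[(0,0) g=1 f=7, (0,1) g=2 f=7, (3,0) g=2 f=7, (3,1) g=3 f=7, (3,3) g=5 f=7]; closed=[(1,0), (1,1), (2,0), (2,1), (2,2), (3,2)]

step 1: expand (3,2) (f=7, h=3) → closed; open now [(0,0) g=1 f=7, (0,1) g=2 f=7, (3,0) g=2 f=7, (3,1) g=3 f=7, (3,3) g=5 f=7]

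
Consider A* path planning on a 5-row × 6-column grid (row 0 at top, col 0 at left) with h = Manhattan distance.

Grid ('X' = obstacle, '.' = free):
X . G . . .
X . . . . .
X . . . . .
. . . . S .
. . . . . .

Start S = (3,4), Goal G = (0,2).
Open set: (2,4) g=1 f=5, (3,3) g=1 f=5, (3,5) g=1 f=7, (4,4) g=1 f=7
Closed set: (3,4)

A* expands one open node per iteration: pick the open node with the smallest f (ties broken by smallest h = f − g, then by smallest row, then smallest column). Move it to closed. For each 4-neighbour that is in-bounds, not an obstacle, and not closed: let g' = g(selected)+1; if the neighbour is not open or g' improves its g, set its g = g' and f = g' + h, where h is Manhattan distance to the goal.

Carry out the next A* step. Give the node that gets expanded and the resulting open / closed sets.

expanded=(2,4); open=[(1,4) g=2 f=5, (2,3) g=2 f=5, (2,5) g=2 f=7, (3,3) g=1 f=5, (3,5) g=1 f=7, (4,4) g=1 f=7]; closed=[(2,4), (3,4)]

step 1: expand (2,4) (f=5, h=4) → closed; open now [(1,4) g=2 f=5, (2,3) g=2 f=5, (2,5) g=2 f=7, (3,3) g=1 f=5, (3,5) g=1 f=7, (4,4) g=1 f=7]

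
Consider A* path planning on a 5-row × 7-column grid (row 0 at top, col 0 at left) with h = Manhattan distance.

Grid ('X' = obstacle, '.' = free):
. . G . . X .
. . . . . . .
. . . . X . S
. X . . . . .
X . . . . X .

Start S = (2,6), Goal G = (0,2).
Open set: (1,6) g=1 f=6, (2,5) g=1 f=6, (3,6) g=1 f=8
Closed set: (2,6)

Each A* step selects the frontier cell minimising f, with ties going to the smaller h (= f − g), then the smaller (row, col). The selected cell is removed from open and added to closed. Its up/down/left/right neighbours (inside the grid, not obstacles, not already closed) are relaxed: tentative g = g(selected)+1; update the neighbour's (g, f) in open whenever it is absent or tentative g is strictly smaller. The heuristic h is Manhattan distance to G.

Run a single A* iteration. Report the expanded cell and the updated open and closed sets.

step 1: expand (1,6) (f=6, h=5) → closed; open now [(0,6) g=2 f=6, (1,5) g=2 f=6, (2,5) g=1 f=6, (3,6) g=1 f=8]

expanded=(1,6); open=[(0,6) g=2 f=6, (1,5) g=2 f=6, (2,5) g=1 f=6, (3,6) g=1 f=8]; closed=[(1,6), (2,6)]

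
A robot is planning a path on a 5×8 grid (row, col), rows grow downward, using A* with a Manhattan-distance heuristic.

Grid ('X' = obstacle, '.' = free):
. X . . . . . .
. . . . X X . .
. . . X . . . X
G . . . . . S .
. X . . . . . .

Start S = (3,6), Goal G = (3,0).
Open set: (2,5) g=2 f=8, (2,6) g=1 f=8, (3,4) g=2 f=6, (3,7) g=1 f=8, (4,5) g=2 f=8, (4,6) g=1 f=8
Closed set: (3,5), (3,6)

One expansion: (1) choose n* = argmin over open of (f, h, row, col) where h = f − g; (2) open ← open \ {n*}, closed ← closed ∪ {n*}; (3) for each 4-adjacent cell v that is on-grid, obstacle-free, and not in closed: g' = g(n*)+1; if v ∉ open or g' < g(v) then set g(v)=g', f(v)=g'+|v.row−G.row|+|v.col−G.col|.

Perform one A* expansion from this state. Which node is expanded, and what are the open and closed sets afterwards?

expanded=(3,4); open=[(2,4) g=3 f=8, (2,5) g=2 f=8, (2,6) g=1 f=8, (3,3) g=3 f=6, (3,7) g=1 f=8, (4,4) g=3 f=8, (4,5) g=2 f=8, (4,6) g=1 f=8]; closed=[(3,4), (3,5), (3,6)]

step 1: expand (3,4) (f=6, h=4) → closed; open now [(2,4) g=3 f=8, (2,5) g=2 f=8, (2,6) g=1 f=8, (3,3) g=3 f=6, (3,7) g=1 f=8, (4,4) g=3 f=8, (4,5) g=2 f=8, (4,6) g=1 f=8]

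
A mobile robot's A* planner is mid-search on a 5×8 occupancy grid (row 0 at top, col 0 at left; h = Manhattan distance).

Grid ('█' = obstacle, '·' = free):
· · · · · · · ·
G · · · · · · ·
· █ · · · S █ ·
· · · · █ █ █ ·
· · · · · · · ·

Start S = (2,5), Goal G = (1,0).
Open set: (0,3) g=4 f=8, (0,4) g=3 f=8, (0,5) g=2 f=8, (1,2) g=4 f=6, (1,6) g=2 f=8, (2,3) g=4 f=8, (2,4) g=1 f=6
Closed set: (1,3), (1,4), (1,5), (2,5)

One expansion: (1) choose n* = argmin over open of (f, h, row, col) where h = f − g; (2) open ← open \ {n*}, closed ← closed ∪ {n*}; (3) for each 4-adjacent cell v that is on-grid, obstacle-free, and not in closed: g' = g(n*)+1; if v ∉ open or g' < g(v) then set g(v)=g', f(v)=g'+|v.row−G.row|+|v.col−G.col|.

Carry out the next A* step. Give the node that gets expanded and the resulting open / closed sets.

expanded=(1,2); open=[(0,2) g=5 f=8, (0,3) g=4 f=8, (0,4) g=3 f=8, (0,5) g=2 f=8, (1,1) g=5 f=6, (1,6) g=2 f=8, (2,2) g=5 f=8, (2,3) g=4 f=8, (2,4) g=1 f=6]; closed=[(1,2), (1,3), (1,4), (1,5), (2,5)]

step 1: expand (1,2) (f=6, h=2) → closed; open now [(0,2) g=5 f=8, (0,3) g=4 f=8, (0,4) g=3 f=8, (0,5) g=2 f=8, (1,1) g=5 f=6, (1,6) g=2 f=8, (2,2) g=5 f=8, (2,3) g=4 f=8, (2,4) g=1 f=6]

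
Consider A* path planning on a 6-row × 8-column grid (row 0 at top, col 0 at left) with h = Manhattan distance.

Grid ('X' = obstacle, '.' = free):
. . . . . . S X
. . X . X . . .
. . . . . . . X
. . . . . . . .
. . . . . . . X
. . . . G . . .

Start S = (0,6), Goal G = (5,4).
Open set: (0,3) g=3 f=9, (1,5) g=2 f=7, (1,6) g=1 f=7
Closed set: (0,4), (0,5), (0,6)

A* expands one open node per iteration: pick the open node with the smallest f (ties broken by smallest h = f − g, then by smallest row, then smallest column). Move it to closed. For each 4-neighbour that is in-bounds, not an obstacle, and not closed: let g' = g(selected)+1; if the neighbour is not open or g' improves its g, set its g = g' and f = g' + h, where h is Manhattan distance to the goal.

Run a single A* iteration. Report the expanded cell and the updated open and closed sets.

step 1: expand (1,5) (f=7, h=5) → closed; open now [(0,3) g=3 f=9, (1,6) g=1 f=7, (2,5) g=3 f=7]

expanded=(1,5); open=[(0,3) g=3 f=9, (1,6) g=1 f=7, (2,5) g=3 f=7]; closed=[(0,4), (0,5), (0,6), (1,5)]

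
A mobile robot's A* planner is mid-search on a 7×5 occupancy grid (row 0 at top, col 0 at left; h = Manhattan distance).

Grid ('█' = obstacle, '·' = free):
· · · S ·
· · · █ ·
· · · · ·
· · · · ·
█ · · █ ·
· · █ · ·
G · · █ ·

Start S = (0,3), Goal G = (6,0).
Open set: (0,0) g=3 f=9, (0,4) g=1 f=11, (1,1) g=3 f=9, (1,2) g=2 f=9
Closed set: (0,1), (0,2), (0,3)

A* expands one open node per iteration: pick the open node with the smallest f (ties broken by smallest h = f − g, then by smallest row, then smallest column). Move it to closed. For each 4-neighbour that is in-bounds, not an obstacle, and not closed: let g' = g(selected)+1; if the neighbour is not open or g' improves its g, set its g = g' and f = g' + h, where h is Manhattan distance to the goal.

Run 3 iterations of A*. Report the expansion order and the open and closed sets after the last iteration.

step 1: expand (0,0) (f=9, h=6) → closed; open now [(0,4) g=1 f=11, (1,0) g=4 f=9, (1,1) g=3 f=9, (1,2) g=2 f=9]
step 2: expand (1,0) (f=9, h=5) → closed; open now [(0,4) g=1 f=11, (1,1) g=3 f=9, (1,2) g=2 f=9, (2,0) g=5 f=9]
step 3: expand (2,0) (f=9, h=4) → closed; open now [(0,4) g=1 f=11, (1,1) g=3 f=9, (1,2) g=2 f=9, (2,1) g=6 f=11, (3,0) g=6 f=9]

order=[(0,0) → (1,0) → (2,0)]; open=[(0,4) g=1 f=11, (1,1) g=3 f=9, (1,2) g=2 f=9, (2,1) g=6 f=11, (3,0) g=6 f=9]; closed=[(0,0), (0,1), (0,2), (0,3), (1,0), (2,0)]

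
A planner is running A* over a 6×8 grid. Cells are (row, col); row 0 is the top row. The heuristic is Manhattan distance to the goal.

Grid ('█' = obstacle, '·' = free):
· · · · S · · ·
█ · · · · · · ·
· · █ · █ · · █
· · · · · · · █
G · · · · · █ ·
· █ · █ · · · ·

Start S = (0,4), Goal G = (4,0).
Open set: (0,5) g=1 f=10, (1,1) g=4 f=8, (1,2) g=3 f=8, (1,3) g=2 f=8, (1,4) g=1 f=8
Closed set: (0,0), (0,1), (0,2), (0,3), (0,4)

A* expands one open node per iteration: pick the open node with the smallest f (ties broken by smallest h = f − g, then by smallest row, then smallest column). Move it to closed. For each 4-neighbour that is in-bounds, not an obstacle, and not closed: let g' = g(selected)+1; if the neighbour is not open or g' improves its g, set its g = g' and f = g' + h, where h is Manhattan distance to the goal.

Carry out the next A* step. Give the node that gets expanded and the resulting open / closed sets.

step 1: expand (1,1) (f=8, h=4) → closed; open now [(0,5) g=1 f=10, (1,2) g=3 f=8, (1,3) g=2 f=8, (1,4) g=1 f=8, (2,1) g=5 f=8]

expanded=(1,1); open=[(0,5) g=1 f=10, (1,2) g=3 f=8, (1,3) g=2 f=8, (1,4) g=1 f=8, (2,1) g=5 f=8]; closed=[(0,0), (0,1), (0,2), (0,3), (0,4), (1,1)]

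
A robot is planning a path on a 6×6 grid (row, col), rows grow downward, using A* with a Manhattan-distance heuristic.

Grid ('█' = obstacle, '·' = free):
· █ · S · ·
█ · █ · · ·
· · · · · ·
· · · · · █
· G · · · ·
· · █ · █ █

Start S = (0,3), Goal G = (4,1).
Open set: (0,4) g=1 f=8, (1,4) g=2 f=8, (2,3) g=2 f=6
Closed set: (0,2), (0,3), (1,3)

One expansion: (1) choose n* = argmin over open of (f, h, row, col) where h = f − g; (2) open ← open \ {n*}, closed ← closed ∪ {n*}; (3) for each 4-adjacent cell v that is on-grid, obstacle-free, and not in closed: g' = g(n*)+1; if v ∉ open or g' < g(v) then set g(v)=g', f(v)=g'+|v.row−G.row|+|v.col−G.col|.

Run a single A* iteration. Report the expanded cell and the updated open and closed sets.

step 1: expand (2,3) (f=6, h=4) → closed; open now [(0,4) g=1 f=8, (1,4) g=2 f=8, (2,2) g=3 f=6, (2,4) g=3 f=8, (3,3) g=3 f=6]

expanded=(2,3); open=[(0,4) g=1 f=8, (1,4) g=2 f=8, (2,2) g=3 f=6, (2,4) g=3 f=8, (3,3) g=3 f=6]; closed=[(0,2), (0,3), (1,3), (2,3)]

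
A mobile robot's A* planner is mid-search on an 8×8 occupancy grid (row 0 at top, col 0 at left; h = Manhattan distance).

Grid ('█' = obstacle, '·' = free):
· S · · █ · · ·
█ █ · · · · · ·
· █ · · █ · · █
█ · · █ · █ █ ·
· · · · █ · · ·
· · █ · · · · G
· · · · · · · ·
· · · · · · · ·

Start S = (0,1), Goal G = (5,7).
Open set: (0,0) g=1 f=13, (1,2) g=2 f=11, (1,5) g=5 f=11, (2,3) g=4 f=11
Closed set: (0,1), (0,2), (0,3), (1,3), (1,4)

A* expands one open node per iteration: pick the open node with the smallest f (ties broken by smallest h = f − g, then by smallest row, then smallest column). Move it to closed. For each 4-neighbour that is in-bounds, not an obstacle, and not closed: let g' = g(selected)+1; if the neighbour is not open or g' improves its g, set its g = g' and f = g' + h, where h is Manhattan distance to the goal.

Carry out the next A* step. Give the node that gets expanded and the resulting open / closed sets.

step 1: expand (1,5) (f=11, h=6) → closed; open now [(0,0) g=1 f=13, (0,5) g=6 f=13, (1,2) g=2 f=11, (1,6) g=6 f=11, (2,3) g=4 f=11, (2,5) g=6 f=11]

expanded=(1,5); open=[(0,0) g=1 f=13, (0,5) g=6 f=13, (1,2) g=2 f=11, (1,6) g=6 f=11, (2,3) g=4 f=11, (2,5) g=6 f=11]; closed=[(0,1), (0,2), (0,3), (1,3), (1,4), (1,5)]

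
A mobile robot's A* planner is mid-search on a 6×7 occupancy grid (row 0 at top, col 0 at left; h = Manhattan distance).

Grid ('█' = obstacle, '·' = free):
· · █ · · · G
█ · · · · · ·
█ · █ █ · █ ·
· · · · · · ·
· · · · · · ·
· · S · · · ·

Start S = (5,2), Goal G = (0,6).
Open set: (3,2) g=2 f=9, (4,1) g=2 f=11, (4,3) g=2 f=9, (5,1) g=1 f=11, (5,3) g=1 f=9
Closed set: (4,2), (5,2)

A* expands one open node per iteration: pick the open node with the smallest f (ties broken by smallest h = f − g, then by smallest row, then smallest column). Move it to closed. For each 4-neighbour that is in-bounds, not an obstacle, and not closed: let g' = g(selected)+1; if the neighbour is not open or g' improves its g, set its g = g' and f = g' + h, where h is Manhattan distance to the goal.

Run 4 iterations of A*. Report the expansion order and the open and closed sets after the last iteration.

order=[(3,2) → (3,3) → (3,4) → (2,4)]; open=[(1,4) g=6 f=9, (3,1) g=3 f=11, (3,5) g=5 f=9, (4,1) g=2 f=11, (4,3) g=2 f=9, (4,4) g=5 f=11, (5,1) g=1 f=11, (5,3) g=1 f=9]; closed=[(2,4), (3,2), (3,3), (3,4), (4,2), (5,2)]

step 1: expand (3,2) (f=9, h=7) → closed; open now [(3,1) g=3 f=11, (3,3) g=3 f=9, (4,1) g=2 f=11, (4,3) g=2 f=9, (5,1) g=1 f=11, (5,3) g=1 f=9]
step 2: expand (3,3) (f=9, h=6) → closed; open now [(3,1) g=3 f=11, (3,4) g=4 f=9, (4,1) g=2 f=11, (4,3) g=2 f=9, (5,1) g=1 f=11, (5,3) g=1 f=9]
step 3: expand (3,4) (f=9, h=5) → closed; open now [(2,4) g=5 f=9, (3,1) g=3 f=11, (3,5) g=5 f=9, (4,1) g=2 f=11, (4,3) g=2 f=9, (4,4) g=5 f=11, (5,1) g=1 f=11, (5,3) g=1 f=9]
step 4: expand (2,4) (f=9, h=4) → closed; open now [(1,4) g=6 f=9, (3,1) g=3 f=11, (3,5) g=5 f=9, (4,1) g=2 f=11, (4,3) g=2 f=9, (4,4) g=5 f=11, (5,1) g=1 f=11, (5,3) g=1 f=9]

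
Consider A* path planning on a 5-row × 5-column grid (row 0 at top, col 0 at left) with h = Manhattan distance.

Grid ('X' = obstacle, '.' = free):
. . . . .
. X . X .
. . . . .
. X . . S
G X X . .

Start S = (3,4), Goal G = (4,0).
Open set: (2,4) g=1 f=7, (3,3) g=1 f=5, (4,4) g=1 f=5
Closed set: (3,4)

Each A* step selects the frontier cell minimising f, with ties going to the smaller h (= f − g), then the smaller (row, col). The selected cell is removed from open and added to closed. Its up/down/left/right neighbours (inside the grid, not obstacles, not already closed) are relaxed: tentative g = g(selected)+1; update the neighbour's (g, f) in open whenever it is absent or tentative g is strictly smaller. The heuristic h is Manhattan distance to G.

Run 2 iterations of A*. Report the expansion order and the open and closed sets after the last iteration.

order=[(3,3) → (3,2)]; open=[(2,2) g=3 f=7, (2,3) g=2 f=7, (2,4) g=1 f=7, (4,3) g=2 f=5, (4,4) g=1 f=5]; closed=[(3,2), (3,3), (3,4)]

step 1: expand (3,3) (f=5, h=4) → closed; open now [(2,3) g=2 f=7, (2,4) g=1 f=7, (3,2) g=2 f=5, (4,3) g=2 f=5, (4,4) g=1 f=5]
step 2: expand (3,2) (f=5, h=3) → closed; open now [(2,2) g=3 f=7, (2,3) g=2 f=7, (2,4) g=1 f=7, (4,3) g=2 f=5, (4,4) g=1 f=5]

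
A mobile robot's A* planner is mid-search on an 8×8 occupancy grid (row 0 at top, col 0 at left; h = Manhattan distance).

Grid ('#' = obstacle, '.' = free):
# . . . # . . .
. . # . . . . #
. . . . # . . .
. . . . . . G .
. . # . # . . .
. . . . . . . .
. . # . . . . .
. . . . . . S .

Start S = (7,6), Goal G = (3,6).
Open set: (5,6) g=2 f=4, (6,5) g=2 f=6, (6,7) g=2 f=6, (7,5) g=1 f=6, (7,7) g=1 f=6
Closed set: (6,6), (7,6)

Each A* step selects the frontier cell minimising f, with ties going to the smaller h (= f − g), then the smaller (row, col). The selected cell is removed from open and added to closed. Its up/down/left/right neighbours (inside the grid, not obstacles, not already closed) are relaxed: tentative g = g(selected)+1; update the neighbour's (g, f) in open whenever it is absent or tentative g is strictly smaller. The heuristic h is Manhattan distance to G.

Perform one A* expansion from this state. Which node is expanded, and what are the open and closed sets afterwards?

expanded=(5,6); open=[(4,6) g=3 f=4, (5,5) g=3 f=6, (5,7) g=3 f=6, (6,5) g=2 f=6, (6,7) g=2 f=6, (7,5) g=1 f=6, (7,7) g=1 f=6]; closed=[(5,6), (6,6), (7,6)]

step 1: expand (5,6) (f=4, h=2) → closed; open now [(4,6) g=3 f=4, (5,5) g=3 f=6, (5,7) g=3 f=6, (6,5) g=2 f=6, (6,7) g=2 f=6, (7,5) g=1 f=6, (7,7) g=1 f=6]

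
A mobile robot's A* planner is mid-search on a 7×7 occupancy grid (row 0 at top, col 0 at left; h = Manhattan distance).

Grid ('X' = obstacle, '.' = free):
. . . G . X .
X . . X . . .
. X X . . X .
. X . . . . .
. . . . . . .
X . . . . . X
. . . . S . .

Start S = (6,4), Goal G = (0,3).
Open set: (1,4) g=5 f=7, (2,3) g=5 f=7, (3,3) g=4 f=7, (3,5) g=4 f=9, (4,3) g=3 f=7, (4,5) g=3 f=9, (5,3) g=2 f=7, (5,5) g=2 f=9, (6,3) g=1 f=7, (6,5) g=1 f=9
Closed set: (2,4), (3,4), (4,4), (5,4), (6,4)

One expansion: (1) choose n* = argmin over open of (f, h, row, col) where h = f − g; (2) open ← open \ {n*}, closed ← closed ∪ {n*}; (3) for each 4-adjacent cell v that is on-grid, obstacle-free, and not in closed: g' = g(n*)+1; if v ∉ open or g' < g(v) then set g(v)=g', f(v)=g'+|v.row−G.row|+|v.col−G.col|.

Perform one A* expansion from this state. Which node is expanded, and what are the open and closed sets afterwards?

step 1: expand (1,4) (f=7, h=2) → closed; open now [(0,4) g=6 f=7, (1,5) g=6 f=9, (2,3) g=5 f=7, (3,3) g=4 f=7, (3,5) g=4 f=9, (4,3) g=3 f=7, (4,5) g=3 f=9, (5,3) g=2 f=7, (5,5) g=2 f=9, (6,3) g=1 f=7, (6,5) g=1 f=9]

expanded=(1,4); open=[(0,4) g=6 f=7, (1,5) g=6 f=9, (2,3) g=5 f=7, (3,3) g=4 f=7, (3,5) g=4 f=9, (4,3) g=3 f=7, (4,5) g=3 f=9, (5,3) g=2 f=7, (5,5) g=2 f=9, (6,3) g=1 f=7, (6,5) g=1 f=9]; closed=[(1,4), (2,4), (3,4), (4,4), (5,4), (6,4)]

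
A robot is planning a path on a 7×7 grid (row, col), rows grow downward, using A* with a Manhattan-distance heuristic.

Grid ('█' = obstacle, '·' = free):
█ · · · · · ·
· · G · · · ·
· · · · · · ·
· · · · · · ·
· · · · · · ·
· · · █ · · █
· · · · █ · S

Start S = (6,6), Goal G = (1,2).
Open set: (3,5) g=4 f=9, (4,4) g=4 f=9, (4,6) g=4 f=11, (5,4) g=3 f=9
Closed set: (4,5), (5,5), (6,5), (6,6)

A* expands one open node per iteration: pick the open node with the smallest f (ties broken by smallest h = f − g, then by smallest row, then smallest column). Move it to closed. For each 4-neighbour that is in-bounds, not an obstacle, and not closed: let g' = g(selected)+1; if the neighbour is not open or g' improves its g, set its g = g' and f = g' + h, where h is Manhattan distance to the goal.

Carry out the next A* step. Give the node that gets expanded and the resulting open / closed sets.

expanded=(3,5); open=[(2,5) g=5 f=9, (3,4) g=5 f=9, (3,6) g=5 f=11, (4,4) g=4 f=9, (4,6) g=4 f=11, (5,4) g=3 f=9]; closed=[(3,5), (4,5), (5,5), (6,5), (6,6)]

step 1: expand (3,5) (f=9, h=5) → closed; open now [(2,5) g=5 f=9, (3,4) g=5 f=9, (3,6) g=5 f=11, (4,4) g=4 f=9, (4,6) g=4 f=11, (5,4) g=3 f=9]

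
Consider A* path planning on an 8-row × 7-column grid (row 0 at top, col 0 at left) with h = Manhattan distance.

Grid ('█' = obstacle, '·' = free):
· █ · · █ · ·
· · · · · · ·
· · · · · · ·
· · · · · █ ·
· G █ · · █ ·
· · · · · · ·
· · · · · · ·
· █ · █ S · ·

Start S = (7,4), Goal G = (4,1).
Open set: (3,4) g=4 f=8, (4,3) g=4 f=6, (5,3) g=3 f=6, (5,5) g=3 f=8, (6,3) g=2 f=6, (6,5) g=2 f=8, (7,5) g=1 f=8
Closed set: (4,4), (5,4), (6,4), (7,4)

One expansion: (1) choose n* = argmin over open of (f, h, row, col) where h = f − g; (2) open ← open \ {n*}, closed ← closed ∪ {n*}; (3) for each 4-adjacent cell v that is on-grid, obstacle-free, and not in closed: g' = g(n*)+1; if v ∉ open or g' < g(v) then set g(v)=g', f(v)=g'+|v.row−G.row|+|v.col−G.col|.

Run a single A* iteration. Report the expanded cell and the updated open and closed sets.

step 1: expand (4,3) (f=6, h=2) → closed; open now [(3,3) g=5 f=8, (3,4) g=4 f=8, (5,3) g=3 f=6, (5,5) g=3 f=8, (6,3) g=2 f=6, (6,5) g=2 f=8, (7,5) g=1 f=8]

expanded=(4,3); open=[(3,3) g=5 f=8, (3,4) g=4 f=8, (5,3) g=3 f=6, (5,5) g=3 f=8, (6,3) g=2 f=6, (6,5) g=2 f=8, (7,5) g=1 f=8]; closed=[(4,3), (4,4), (5,4), (6,4), (7,4)]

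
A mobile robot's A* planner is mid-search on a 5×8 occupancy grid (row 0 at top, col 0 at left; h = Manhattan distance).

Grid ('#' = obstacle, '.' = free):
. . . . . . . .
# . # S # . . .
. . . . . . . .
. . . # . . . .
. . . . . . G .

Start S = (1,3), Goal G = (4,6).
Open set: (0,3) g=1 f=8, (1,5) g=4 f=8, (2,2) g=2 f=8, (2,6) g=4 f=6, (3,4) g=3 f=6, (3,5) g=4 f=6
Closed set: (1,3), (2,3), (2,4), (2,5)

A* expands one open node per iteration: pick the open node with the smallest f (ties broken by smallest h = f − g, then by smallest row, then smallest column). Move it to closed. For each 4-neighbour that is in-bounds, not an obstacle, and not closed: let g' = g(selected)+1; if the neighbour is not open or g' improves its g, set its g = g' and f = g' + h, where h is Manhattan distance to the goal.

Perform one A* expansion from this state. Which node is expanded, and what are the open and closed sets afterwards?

expanded=(2,6); open=[(0,3) g=1 f=8, (1,5) g=4 f=8, (1,6) g=5 f=8, (2,2) g=2 f=8, (2,7) g=5 f=8, (3,4) g=3 f=6, (3,5) g=4 f=6, (3,6) g=5 f=6]; closed=[(1,3), (2,3), (2,4), (2,5), (2,6)]

step 1: expand (2,6) (f=6, h=2) → closed; open now [(0,3) g=1 f=8, (1,5) g=4 f=8, (1,6) g=5 f=8, (2,2) g=2 f=8, (2,7) g=5 f=8, (3,4) g=3 f=6, (3,5) g=4 f=6, (3,6) g=5 f=6]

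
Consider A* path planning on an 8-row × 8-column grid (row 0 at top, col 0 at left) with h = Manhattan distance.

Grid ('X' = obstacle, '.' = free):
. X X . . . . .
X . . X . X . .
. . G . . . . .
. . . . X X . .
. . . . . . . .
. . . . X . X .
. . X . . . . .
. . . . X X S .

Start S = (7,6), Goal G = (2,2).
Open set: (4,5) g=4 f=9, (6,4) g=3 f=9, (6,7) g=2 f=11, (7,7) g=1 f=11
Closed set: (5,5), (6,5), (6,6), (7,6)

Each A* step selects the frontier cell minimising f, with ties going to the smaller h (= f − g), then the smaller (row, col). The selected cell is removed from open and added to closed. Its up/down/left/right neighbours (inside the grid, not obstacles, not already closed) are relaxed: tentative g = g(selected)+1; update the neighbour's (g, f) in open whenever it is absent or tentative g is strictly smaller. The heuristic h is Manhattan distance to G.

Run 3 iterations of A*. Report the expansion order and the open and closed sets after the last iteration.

step 1: expand (4,5) (f=9, h=5) → closed; open now [(4,4) g=5 f=9, (4,6) g=5 f=11, (6,4) g=3 f=9, (6,7) g=2 f=11, (7,7) g=1 f=11]
step 2: expand (4,4) (f=9, h=4) → closed; open now [(4,3) g=6 f=9, (4,6) g=5 f=11, (6,4) g=3 f=9, (6,7) g=2 f=11, (7,7) g=1 f=11]
step 3: expand (4,3) (f=9, h=3) → closed; open now [(3,3) g=7 f=9, (4,2) g=7 f=9, (4,6) g=5 f=11, (5,3) g=7 f=11, (6,4) g=3 f=9, (6,7) g=2 f=11, (7,7) g=1 f=11]

order=[(4,5) → (4,4) → (4,3)]; open=[(3,3) g=7 f=9, (4,2) g=7 f=9, (4,6) g=5 f=11, (5,3) g=7 f=11, (6,4) g=3 f=9, (6,7) g=2 f=11, (7,7) g=1 f=11]; closed=[(4,3), (4,4), (4,5), (5,5), (6,5), (6,6), (7,6)]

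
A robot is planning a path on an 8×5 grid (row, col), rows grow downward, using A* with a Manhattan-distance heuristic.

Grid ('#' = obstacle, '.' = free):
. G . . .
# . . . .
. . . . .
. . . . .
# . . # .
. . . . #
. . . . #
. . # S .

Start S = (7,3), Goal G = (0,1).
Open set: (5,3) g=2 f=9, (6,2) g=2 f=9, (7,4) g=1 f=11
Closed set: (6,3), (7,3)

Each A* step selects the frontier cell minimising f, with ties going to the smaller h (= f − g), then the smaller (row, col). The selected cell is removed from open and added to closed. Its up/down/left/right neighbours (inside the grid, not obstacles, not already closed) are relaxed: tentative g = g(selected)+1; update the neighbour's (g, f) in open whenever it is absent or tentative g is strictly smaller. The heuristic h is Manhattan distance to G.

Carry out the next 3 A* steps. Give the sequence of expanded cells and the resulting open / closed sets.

order=[(5,3) → (5,2) → (4,2)]; open=[(3,2) g=5 f=9, (4,1) g=5 f=9, (5,1) g=4 f=9, (6,2) g=2 f=9, (7,4) g=1 f=11]; closed=[(4,2), (5,2), (5,3), (6,3), (7,3)]

step 1: expand (5,3) (f=9, h=7) → closed; open now [(5,2) g=3 f=9, (6,2) g=2 f=9, (7,4) g=1 f=11]
step 2: expand (5,2) (f=9, h=6) → closed; open now [(4,2) g=4 f=9, (5,1) g=4 f=9, (6,2) g=2 f=9, (7,4) g=1 f=11]
step 3: expand (4,2) (f=9, h=5) → closed; open now [(3,2) g=5 f=9, (4,1) g=5 f=9, (5,1) g=4 f=9, (6,2) g=2 f=9, (7,4) g=1 f=11]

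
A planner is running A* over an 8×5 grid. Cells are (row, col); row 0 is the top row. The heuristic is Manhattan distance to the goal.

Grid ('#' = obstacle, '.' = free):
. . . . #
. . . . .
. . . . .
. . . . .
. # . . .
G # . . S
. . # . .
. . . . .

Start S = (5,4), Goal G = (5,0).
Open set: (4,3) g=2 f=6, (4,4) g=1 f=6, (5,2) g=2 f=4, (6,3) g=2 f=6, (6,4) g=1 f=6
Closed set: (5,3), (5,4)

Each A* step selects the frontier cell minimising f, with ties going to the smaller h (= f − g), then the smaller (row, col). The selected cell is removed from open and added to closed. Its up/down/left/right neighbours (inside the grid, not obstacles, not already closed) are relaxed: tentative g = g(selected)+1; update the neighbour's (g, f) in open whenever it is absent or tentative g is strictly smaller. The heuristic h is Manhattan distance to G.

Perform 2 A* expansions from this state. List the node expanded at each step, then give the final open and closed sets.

step 1: expand (5,2) (f=4, h=2) → closed; open now [(4,2) g=3 f=6, (4,3) g=2 f=6, (4,4) g=1 f=6, (6,3) g=2 f=6, (6,4) g=1 f=6]
step 2: expand (4,2) (f=6, h=3) → closed; open now [(3,2) g=4 f=8, (4,3) g=2 f=6, (4,4) g=1 f=6, (6,3) g=2 f=6, (6,4) g=1 f=6]

order=[(5,2) → (4,2)]; open=[(3,2) g=4 f=8, (4,3) g=2 f=6, (4,4) g=1 f=6, (6,3) g=2 f=6, (6,4) g=1 f=6]; closed=[(4,2), (5,2), (5,3), (5,4)]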